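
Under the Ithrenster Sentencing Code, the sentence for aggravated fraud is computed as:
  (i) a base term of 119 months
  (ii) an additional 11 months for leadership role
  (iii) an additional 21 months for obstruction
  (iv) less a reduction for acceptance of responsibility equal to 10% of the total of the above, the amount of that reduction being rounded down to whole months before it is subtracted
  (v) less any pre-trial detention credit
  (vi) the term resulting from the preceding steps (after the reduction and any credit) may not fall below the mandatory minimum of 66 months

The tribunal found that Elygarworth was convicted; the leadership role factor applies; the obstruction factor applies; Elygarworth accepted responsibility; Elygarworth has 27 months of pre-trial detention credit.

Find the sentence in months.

Leadership role enhancement: +11 months
Obstruction enhancement: +21 months
Adjusted term: 119 months + 11 months + 21 months = 151 months
Acceptance of responsibility reduction: 10% of 151 months = 15 months (rounded down)
After reduction: 151 − 15 = 136 months
Less pre-trial detention credit: 136 months − 27 months = 109 months
Minimum 66 months: 109 months meets the minimum, no increase.

Sentence: 109 months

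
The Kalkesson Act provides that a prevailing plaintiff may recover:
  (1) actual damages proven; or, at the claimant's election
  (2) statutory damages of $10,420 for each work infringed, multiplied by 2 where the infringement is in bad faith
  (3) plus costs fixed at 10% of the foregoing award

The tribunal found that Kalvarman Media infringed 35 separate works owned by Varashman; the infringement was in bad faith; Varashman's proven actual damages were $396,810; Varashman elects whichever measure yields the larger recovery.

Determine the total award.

Award: $802,340

Statutory damages: 35 × $10,420 = $364,700
Doubled: 2 × $364,700 = $729,400
Greater of actual damages ($396,810) or enhanced statutory damages ($729,400): $729,400
Costs: 10% of $729,400 = $72,940
Award plus costs: $729,400 + $72,940 = $802,340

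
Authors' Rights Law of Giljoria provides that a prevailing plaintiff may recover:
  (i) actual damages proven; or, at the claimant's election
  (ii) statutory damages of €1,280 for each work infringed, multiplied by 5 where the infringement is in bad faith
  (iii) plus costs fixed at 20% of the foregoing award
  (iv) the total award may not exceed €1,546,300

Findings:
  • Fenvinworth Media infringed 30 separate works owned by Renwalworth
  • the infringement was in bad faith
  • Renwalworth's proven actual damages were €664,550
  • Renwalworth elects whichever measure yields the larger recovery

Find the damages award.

Award: €797,460

Statutory damages: 30 × €1,280 = €38,400
Multiplied by 5: 5 × €38,400 = €192,000
Greater of actual damages (€664,550) or enhanced statutory damages (€192,000): €664,550
Costs: 20% of €664,550 = €132,910
Award plus costs: €664,550 + €132,910 = €797,460
Cap at €1,546,300: €797,460 is within the cap, no reduction.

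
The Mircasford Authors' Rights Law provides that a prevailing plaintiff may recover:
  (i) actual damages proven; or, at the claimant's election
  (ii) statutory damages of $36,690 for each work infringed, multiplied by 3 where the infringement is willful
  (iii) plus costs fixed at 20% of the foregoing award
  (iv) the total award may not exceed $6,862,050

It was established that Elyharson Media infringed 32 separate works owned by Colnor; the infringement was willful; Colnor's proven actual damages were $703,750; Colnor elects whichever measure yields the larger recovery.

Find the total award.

$4,226,688

Statutory damages: 32 × $36,690 = $1,174,080
Trebled: 3 × $1,174,080 = $3,522,240
Greater of actual damages ($703,750) or enhanced statutory damages ($3,522,240): $3,522,240
Costs: 20% of $3,522,240 = $704,448
Award plus costs: $3,522,240 + $704,448 = $4,226,688
Cap at $6,862,050: $4,226,688 is within the cap, no reduction.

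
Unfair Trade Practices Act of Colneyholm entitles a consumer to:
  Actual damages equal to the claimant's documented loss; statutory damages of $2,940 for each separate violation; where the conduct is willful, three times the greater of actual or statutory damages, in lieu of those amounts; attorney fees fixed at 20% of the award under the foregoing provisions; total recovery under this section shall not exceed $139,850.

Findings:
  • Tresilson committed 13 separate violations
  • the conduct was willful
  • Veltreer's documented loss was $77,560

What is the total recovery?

$139,850

Statutory damages: 13 × $2,940 = $38,220
Greater of actual damages ($77,560) or statutory damages ($38,220): $77,560
Trebled: 3 × $77,560 = $232,680
Attorney fees: 20% of $232,680 = $46,536
Total before cap: $232,680 + $46,536 = $279,216
Cap at $139,850: $279,216 exceeds the cap → $139,850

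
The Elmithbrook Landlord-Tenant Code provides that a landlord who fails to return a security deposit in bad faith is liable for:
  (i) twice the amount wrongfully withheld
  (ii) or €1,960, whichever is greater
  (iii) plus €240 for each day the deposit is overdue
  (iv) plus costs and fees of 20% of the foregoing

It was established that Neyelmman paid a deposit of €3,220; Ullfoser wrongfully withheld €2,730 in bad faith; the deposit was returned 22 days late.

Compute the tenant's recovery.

Doubled: 2 × €2,730 = €5,460
Minimum €1,960: €5,460 meets the minimum, no increase.
Late-return penalty: 22 × €240 = €5,280
Damages plus late penalty: €5,460 + €5,280 = €10,740
Costs and fees: 20% of €10,740 = €2,148
Total recovery: €10,740 + €2,148 = €12,888

€12,888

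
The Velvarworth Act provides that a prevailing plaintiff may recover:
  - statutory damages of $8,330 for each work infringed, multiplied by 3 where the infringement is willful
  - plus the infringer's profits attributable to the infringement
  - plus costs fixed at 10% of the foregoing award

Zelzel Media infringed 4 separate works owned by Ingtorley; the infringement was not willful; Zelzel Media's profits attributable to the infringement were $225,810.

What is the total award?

$285,043

Statutory damages: 4 × $8,330 = $33,320
Infringement not willful: no ×3 enhancement.
Combined award: $33,320 + $225,810 = $259,130
Costs: 10% of $259,130 = $25,913
Award plus costs: $259,130 + $25,913 = $285,043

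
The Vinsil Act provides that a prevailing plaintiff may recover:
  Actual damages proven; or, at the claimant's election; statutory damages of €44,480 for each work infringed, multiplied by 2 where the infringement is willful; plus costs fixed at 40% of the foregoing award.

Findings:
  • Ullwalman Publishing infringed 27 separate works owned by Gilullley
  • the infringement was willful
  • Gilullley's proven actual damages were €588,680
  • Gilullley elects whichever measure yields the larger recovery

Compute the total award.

Award: €3,362,688

Statutory damages: 27 × €44,480 = €1,200,960
Doubled: 2 × €1,200,960 = €2,401,920
Greater of actual damages (€588,680) or enhanced statutory damages (€2,401,920): €2,401,920
Costs: 40% of €2,401,920 = €960,768
Award plus costs: €2,401,920 + €960,768 = €3,362,688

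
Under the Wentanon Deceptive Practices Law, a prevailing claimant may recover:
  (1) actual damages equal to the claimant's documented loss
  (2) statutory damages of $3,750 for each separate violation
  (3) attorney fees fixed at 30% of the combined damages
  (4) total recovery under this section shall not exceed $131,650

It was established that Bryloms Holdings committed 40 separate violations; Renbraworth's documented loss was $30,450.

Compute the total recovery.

Statutory damages: 40 × $3,750 = $150,000
Combined damages: $30,450 + $150,000 = $180,450
Attorney fees: 30% of $180,450 = $54,135
Total before cap: $180,450 + $54,135 = $234,585
Cap at $131,650: $234,585 exceeds the cap → $131,650

Total recovery: $131,650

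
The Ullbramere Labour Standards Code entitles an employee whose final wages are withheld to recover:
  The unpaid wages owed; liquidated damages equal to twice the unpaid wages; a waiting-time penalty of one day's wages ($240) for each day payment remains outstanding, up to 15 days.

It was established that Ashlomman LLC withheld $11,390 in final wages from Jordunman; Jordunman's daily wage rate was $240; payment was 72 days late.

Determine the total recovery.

$37,770

Doubled: 2 × $11,390 = $22,780
Penalty days: min(72, 15) = 15
Waiting-time penalty: 15 × $240 = $3,600
Total award: $11,390 + $22,780 + $3,600 = $37,770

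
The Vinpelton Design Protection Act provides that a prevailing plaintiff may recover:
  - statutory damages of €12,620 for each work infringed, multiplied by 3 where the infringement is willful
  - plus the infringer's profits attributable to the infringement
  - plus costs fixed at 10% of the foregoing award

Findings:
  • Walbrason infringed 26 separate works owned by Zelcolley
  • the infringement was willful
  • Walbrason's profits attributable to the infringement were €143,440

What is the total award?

Statutory damages: 26 × €12,620 = €328,120
Trebled: 3 × €328,120 = €984,360
Combined award: €984,360 + €143,440 = €1,127,800
Costs: 10% of €1,127,800 = €112,780
Award plus costs: €1,127,800 + €112,780 = €1,240,580

€1,240,580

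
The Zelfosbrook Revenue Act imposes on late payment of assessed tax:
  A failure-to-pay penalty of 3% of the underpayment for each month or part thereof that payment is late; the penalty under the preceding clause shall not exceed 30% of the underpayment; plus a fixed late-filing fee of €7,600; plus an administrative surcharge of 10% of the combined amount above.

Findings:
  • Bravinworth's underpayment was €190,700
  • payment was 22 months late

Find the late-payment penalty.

Accrued rate: 3% × 22 = 66%, capped at 30% → 30%
Failure-to-pay penalty: 30% of €190,700 = €57,210
Penalty before surcharge: €57,210 + €7,600 = €64,810
Administrative surcharge: 10% of €64,810 = €6,481
Total penalty: €64,810 + €6,481 = €71,291

Penalty: €71,291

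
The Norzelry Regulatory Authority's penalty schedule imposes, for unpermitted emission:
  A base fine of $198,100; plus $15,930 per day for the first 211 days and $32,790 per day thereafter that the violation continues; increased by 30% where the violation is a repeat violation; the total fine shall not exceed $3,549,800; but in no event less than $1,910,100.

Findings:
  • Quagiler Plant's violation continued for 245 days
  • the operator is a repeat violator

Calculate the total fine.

$3,549,800

First 211 days: 211 × $15,930 = $3,361,230
Remaining days: (245 − 211) × $32,790 = $1,114,860
Per-day component: $3,361,230 + $1,114,860 = $4,476,090
Base plus per-day: $198,100 + $4,476,090 = $4,674,190
Enhancement: 30% of $4,674,190 = $1,402,257
Enhanced fine: $4,674,190 + $1,402,257 = $6,076,447
Cap at $3,549,800: $6,076,447 exceeds the cap → $3,549,800
Minimum $1,910,100: $3,549,800 meets the minimum, no increase.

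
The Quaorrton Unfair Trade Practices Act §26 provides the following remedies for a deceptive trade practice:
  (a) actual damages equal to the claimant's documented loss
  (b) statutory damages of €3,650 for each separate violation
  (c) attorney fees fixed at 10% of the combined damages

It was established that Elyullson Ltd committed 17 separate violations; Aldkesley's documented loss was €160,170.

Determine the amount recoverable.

Statutory damages: 17 × €3,650 = €62,050
Combined damages: €160,170 + €62,050 = €222,220
Attorney fees: 10% of €222,220 = €22,222
Total recovery: €222,220 + €22,222 = €244,442

€244,442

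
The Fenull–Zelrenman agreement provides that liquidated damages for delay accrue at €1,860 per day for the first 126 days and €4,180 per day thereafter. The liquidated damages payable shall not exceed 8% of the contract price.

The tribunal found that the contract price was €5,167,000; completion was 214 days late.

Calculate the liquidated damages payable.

€413,360

First 126 days: 126 × €1,860 = €234,360
Remaining days: (214 − 126) × €4,180 = €367,840
Accrued per-day damages: €234,360 + €367,840 = €602,200
Cap: 8% of €5,167,000 = €413,360
Cap at €413,360: €602,200 exceeds the cap → €413,360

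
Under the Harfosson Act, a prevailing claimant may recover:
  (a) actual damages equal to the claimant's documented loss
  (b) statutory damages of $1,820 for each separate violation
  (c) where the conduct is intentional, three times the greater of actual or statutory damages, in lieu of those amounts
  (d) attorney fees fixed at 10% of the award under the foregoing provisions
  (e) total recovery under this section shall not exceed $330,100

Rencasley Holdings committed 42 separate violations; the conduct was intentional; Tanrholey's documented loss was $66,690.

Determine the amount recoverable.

Statutory damages: 42 × $1,820 = $76,440
Greater of actual damages ($66,690) or statutory damages ($76,440): $76,440
Trebled: 3 × $76,440 = $229,320
Attorney fees: 10% of $229,320 = $22,932
Total before cap: $229,320 + $22,932 = $252,252
Cap at $330,100: $252,252 is within the cap, no reduction.

$252,252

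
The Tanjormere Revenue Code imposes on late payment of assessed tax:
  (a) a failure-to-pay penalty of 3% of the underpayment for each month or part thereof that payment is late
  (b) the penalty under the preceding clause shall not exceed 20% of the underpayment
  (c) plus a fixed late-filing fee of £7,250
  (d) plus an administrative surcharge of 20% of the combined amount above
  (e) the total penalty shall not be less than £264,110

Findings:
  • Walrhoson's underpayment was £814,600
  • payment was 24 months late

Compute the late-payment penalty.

£264,110

Accrued rate: 3% × 24 = 72%, capped at 20% → 20%
Failure-to-pay penalty: 20% of £814,600 = £162,920
Penalty before surcharge: £162,920 + £7,250 = £170,170
Administrative surcharge: 20% of £170,170 = £34,034
Total penalty: £170,170 + £34,034 = £204,204
Minimum £264,110: £204,204 is below the minimum → £264,110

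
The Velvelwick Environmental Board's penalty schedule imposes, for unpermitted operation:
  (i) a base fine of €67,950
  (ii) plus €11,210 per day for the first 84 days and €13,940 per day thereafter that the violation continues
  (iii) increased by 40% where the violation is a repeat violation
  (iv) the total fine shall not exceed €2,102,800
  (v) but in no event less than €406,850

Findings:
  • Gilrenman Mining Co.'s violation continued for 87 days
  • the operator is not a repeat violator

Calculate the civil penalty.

First 84 days: 84 × €11,210 = €941,640
Remaining days: (87 − 84) × €13,940 = €41,820
Per-day component: €941,640 + €41,820 = €983,460
Base plus per-day: €67,950 + €983,460 = €1,051,410
The operator is not a repeat violator: no 40% increase.
Cap at €2,102,800: €1,051,410 is within the cap, no reduction.
Minimum €406,850: €1,051,410 meets the minimum, no increase.

€1,051,410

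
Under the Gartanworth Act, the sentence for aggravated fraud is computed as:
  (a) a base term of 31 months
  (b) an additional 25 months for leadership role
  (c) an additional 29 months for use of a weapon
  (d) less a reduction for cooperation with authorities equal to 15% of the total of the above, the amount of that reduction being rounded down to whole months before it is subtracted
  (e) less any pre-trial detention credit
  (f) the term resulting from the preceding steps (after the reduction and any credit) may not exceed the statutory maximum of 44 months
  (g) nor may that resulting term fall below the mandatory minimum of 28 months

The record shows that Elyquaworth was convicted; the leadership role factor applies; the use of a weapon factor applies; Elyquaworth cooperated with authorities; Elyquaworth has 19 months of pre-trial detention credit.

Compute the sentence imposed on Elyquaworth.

44 months

Leadership role enhancement: +25 months
Use of a weapon enhancement: +29 months
Adjusted term: 31 months + 25 months + 29 months = 85 months
Cooperation with authorities reduction: 15% of 85 months = 12 months (rounded down)
After reduction: 85 − 12 = 73 months
Less pre-trial detention credit: 73 months − 19 months = 54 months
Cap at 44 months: 54 months exceeds the cap → 44 months
Minimum 28 months: 44 months meets the minimum, no increase.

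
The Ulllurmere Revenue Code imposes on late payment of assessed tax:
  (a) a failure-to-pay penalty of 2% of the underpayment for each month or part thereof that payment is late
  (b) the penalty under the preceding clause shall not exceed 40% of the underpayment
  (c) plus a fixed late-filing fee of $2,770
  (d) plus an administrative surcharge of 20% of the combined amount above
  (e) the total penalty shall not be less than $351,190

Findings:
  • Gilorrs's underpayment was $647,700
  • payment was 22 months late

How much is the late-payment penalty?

Penalty: $351,190

Accrued rate: 2% × 22 = 44%, capped at 40% → 40%
Failure-to-pay penalty: 40% of $647,700 = $259,080
Penalty before surcharge: $259,080 + $2,770 = $261,850
Administrative surcharge: 20% of $261,850 = $52,370
Total penalty: $261,850 + $52,370 = $314,220
Minimum $351,190: $314,220 is below the minimum → $351,190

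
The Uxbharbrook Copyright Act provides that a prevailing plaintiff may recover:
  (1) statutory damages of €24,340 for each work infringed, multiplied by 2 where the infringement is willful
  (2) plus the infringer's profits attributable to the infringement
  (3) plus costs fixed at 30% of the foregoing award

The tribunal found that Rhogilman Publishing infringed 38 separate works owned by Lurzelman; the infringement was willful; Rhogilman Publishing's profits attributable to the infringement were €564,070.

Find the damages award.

Statutory damages: 38 × €24,340 = €924,920
Doubled: 2 × €924,920 = €1,849,840
Combined award: €1,849,840 + €564,070 = €2,413,910
Costs: 30% of €2,413,910 = €724,173
Award plus costs: €2,413,910 + €724,173 = €3,138,083

€3,138,083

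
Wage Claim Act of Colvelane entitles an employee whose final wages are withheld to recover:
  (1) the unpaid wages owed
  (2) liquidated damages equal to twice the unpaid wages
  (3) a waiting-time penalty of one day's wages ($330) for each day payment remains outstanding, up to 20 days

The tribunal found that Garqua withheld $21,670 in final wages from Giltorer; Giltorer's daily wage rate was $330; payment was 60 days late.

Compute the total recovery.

Doubled: 2 × $21,670 = $43,340
Penalty days: min(60, 20) = 20
Waiting-time penalty: 20 × $330 = $6,600
Total award: $21,670 + $43,340 + $6,600 = $71,610

$71,610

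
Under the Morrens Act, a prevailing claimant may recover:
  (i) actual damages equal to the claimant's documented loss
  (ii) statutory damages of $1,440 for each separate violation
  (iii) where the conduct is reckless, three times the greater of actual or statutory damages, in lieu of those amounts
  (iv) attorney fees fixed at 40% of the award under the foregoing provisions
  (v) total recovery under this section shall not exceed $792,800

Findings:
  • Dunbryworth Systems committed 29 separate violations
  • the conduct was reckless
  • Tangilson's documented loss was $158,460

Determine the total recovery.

$665,532

Statutory damages: 29 × $1,440 = $41,760
Greater of actual damages ($158,460) or statutory damages ($41,760): $158,460
Trebled: 3 × $158,460 = $475,380
Attorney fees: 40% of $475,380 = $190,152
Total before cap: $475,380 + $190,152 = $665,532
Cap at $792,800: $665,532 is within the cap, no reduction.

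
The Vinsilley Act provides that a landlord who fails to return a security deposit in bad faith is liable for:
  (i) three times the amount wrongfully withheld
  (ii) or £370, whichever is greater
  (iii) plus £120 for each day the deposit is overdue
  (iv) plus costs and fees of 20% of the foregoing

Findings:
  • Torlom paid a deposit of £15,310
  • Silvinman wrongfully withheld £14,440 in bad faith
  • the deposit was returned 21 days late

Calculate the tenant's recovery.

Trebled: 3 × £14,440 = £43,320
Minimum £370: £43,320 meets the minimum, no increase.
Late-return penalty: 21 × £120 = £2,520
Damages plus late penalty: £43,320 + £2,520 = £45,840
Costs and fees: 20% of £45,840 = £9,168
Total recovery: £45,840 + £9,168 = £55,008

£55,008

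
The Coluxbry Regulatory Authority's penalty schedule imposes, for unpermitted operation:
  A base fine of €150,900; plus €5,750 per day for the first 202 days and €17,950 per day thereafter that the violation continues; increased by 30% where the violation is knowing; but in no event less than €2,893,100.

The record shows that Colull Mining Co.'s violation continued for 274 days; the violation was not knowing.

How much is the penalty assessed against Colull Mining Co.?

First 202 days: 202 × €5,750 = €1,161,500
Remaining days: (274 − 202) × €17,950 = €1,292,400
Per-day component: €1,161,500 + €1,292,400 = €2,453,900
Base plus per-day: €150,900 + €2,453,900 = €2,604,800
The violation was not knowing: no 30% increase.
Minimum €2,893,100: €2,604,800 is below the minimum → €2,893,100

€2,893,100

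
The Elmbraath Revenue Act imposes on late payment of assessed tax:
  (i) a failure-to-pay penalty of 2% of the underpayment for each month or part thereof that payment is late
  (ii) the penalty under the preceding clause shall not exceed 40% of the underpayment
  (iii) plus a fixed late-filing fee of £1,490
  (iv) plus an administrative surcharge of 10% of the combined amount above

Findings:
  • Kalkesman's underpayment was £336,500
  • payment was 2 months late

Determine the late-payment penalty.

Accrued rate: 2% × 2 = 4%, capped at 40% → 4%
Failure-to-pay penalty: 4% of £336,500 = £13,460
Penalty before surcharge: £13,460 + £1,490 = £14,950
Administrative surcharge: 10% of £14,950 = £1,495
Total penalty: £14,950 + £1,495 = £16,445

£16,445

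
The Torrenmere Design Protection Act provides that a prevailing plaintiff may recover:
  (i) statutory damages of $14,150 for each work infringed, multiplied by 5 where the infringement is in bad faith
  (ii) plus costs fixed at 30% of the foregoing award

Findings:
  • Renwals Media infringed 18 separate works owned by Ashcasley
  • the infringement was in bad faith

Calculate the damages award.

$1,655,550

Statutory damages: 18 × $14,150 = $254,700
Multiplied by 5: 5 × $254,700 = $1,273,500
Costs: 30% of $1,273,500 = $382,050
Award plus costs: $1,273,500 + $382,050 = $1,655,550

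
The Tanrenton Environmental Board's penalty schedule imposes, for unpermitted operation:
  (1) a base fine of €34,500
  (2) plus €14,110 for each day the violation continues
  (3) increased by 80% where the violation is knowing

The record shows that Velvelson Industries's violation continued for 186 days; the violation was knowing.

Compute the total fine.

Per-day component: 186 × €14,110 = €2,624,460
Base plus per-day: €34,500 + €2,624,460 = €2,658,960
Enhancement: 80% of €2,658,960 = €2,127,168
Enhanced fine: €2,658,960 + €2,127,168 = €4,786,128

€4,786,128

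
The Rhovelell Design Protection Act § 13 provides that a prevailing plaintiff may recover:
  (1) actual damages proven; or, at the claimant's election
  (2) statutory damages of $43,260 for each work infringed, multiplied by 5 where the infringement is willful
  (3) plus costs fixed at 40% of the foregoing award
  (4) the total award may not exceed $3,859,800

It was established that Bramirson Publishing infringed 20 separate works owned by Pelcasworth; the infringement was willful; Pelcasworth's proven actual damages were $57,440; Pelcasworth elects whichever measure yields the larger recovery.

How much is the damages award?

Statutory damages: 20 × $43,260 = $865,200
Multiplied by 5: 5 × $865,200 = $4,326,000
Greater of actual damages ($57,440) or enhanced statutory damages ($4,326,000): $4,326,000
Costs: 40% of $4,326,000 = $1,730,400
Award plus costs: $4,326,000 + $1,730,400 = $6,056,400
Cap at $3,859,800: $6,056,400 exceeds the cap → $3,859,800

Award: $3,859,800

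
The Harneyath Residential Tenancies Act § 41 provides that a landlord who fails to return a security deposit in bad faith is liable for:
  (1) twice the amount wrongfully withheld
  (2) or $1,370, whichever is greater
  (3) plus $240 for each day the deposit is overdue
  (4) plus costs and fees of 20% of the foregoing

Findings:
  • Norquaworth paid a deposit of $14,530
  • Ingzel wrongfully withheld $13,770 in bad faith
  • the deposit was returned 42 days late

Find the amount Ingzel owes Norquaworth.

Doubled: 2 × $13,770 = $27,540
Minimum $1,370: $27,540 meets the minimum, no increase.
Late-return penalty: 42 × $240 = $10,080
Damages plus late penalty: $27,540 + $10,080 = $37,620
Costs and fees: 20% of $37,620 = $7,524
Total recovery: $37,620 + $7,524 = $45,144

$45,144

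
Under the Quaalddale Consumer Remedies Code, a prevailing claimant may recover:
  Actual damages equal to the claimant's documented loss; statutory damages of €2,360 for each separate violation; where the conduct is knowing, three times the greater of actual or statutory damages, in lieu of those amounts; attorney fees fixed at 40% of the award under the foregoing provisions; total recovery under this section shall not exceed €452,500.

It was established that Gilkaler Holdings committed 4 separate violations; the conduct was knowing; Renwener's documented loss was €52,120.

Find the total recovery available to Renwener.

Statutory damages: 4 × €2,360 = €9,440
Greater of actual damages (€52,120) or statutory damages (€9,440): €52,120
Trebled: 3 × €52,120 = €156,360
Attorney fees: 40% of €156,360 = €62,544
Total before cap: €156,360 + €62,544 = €218,904
Cap at €452,500: €218,904 is within the cap, no reduction.

€218,904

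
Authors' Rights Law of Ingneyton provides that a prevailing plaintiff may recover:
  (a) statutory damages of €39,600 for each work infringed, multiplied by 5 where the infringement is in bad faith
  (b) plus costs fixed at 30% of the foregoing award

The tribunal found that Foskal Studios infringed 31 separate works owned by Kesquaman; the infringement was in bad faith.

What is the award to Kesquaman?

Statutory damages: 31 × €39,600 = €1,227,600
Multiplied by 5: 5 × €1,227,600 = €6,138,000
Costs: 30% of €6,138,000 = €1,841,400
Award plus costs: €6,138,000 + €1,841,400 = €7,979,400

Award: €7,979,400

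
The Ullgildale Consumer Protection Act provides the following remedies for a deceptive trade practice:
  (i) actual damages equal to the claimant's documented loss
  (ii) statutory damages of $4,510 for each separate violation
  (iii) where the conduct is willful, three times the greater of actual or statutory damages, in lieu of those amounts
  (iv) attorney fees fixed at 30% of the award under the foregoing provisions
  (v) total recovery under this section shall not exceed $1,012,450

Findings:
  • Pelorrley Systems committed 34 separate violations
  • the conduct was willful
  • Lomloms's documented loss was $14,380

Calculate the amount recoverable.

Statutory damages: 34 × $4,510 = $153,340
Greater of actual damages ($14,380) or statutory damages ($153,340): $153,340
Trebled: 3 × $153,340 = $460,020
Attorney fees: 30% of $460,020 = $138,006
Total before cap: $460,020 + $138,006 = $598,026
Cap at $1,012,450: $598,026 is within the cap, no reduction.

$598,026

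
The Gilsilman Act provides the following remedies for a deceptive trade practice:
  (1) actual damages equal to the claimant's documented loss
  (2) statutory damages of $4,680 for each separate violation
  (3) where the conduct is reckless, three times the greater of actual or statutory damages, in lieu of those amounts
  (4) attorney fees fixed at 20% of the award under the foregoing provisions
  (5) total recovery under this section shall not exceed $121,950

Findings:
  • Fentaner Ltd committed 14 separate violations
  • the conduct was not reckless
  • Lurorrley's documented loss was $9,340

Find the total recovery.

Total recovery: $89,832

Statutory damages: 14 × $4,680 = $65,520
Conduct not reckless: the in-lieu enhancement does not apply.
Actual plus statutory damages: $9,340 + $65,520 = $74,860
Attorney fees: 20% of $74,860 = $14,972
Total before cap: $74,860 + $14,972 = $89,832
Cap at $121,950: $89,832 is within the cap, no reduction.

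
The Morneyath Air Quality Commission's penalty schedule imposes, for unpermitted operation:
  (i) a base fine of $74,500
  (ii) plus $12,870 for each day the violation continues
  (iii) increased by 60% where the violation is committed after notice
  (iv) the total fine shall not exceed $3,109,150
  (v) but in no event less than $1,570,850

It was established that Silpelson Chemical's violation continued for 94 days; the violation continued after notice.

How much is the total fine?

Per-day component: 94 × $12,870 = $1,209,780
Base plus per-day: $74,500 + $1,209,780 = $1,284,280
Enhancement: 60% of $1,284,280 = $770,568
Enhanced fine: $1,284,280 + $770,568 = $2,054,848
Cap at $3,109,150: $2,054,848 is within the cap, no reduction.
Minimum $1,570,850: $2,054,848 meets the minimum, no increase.

$2,054,848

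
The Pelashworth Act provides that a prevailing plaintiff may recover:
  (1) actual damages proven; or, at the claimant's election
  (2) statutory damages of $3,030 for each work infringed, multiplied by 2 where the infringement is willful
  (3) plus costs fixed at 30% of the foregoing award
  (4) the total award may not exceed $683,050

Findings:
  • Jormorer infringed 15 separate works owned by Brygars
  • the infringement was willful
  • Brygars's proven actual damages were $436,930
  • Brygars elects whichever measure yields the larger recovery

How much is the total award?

Statutory damages: 15 × $3,030 = $45,450
Doubled: 2 × $45,450 = $90,900
Greater of actual damages ($436,930) or enhanced statutory damages ($90,900): $436,930
Costs: 30% of $436,930 = $131,079
Award plus costs: $436,930 + $131,079 = $568,009
Cap at $683,050: $568,009 is within the cap, no reduction.

$568,009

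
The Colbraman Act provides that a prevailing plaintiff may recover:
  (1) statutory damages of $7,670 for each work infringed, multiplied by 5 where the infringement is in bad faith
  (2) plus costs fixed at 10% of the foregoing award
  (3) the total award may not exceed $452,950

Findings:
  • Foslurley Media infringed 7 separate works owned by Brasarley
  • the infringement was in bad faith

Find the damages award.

$295,295

Statutory damages: 7 × $7,670 = $53,690
Multiplied by 5: 5 × $53,690 = $268,450
Costs: 10% of $268,450 = $26,845
Award plus costs: $268,450 + $26,845 = $295,295
Cap at $452,950: $295,295 is within the cap, no reduction.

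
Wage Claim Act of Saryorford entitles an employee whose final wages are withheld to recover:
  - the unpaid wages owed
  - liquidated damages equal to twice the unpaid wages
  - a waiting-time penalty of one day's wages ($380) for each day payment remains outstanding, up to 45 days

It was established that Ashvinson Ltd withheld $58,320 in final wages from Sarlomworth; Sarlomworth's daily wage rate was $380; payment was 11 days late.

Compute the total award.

Doubled: 2 × $58,320 = $116,640
Penalty days: min(11, 45) = 11
Waiting-time penalty: 11 × $380 = $4,180
Total award: $58,320 + $116,640 + $4,180 = $179,140

$179,140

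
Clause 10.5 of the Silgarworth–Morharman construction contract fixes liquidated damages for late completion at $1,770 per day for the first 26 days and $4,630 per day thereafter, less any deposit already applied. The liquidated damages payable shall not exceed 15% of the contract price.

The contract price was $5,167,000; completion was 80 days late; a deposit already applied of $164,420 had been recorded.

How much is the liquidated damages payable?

$131,620

First 26 days: 26 × $1,770 = $46,020
Remaining days: (80 − 26) × $4,630 = $250,020
Accrued per-day damages: $46,020 + $250,020 = $296,040
Less deposit already applied: $296,040 − $164,420 = $131,620
Cap: 15% of $5,167,000 = $775,050
Cap at $775,050: $131,620 is within the cap, no reduction.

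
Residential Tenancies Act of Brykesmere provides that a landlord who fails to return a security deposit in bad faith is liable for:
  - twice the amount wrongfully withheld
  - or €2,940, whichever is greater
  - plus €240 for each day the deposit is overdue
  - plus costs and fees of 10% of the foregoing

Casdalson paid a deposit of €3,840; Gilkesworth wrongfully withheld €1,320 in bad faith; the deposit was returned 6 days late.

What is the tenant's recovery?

Recovery: €4,818

Doubled: 2 × €1,320 = €2,640
Minimum €2,940: €2,640 is below the minimum → €2,940
Late-return penalty: 6 × €240 = €1,440
Damages plus late penalty: €2,940 + €1,440 = €4,380
Costs and fees: 10% of €4,380 = €438
Total recovery: €4,380 + €438 = €4,818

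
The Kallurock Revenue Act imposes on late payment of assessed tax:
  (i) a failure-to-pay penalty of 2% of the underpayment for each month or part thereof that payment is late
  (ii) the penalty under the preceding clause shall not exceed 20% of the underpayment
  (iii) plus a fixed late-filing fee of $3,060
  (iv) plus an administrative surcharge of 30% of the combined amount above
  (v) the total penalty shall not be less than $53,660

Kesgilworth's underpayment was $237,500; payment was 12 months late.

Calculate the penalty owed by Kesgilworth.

$65,728

Accrued rate: 2% × 12 = 24%, capped at 20% → 20%
Failure-to-pay penalty: 20% of $237,500 = $47,500
Penalty before surcharge: $47,500 + $3,060 = $50,560
Administrative surcharge: 30% of $50,560 = $15,168
Total penalty: $50,560 + $15,168 = $65,728
Minimum $53,660: $65,728 meets the minimum, no increase.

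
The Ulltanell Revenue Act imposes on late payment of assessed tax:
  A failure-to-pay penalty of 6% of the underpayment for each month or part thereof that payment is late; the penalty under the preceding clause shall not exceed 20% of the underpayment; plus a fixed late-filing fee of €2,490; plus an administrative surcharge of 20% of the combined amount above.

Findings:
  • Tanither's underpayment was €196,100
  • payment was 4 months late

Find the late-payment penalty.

Accrued rate: 6% × 4 = 24%, capped at 20% → 20%
Failure-to-pay penalty: 20% of €196,100 = €39,220
Penalty before surcharge: €39,220 + €2,490 = €41,710
Administrative surcharge: 20% of €41,710 = €8,342
Total penalty: €41,710 + €8,342 = €50,052

€50,052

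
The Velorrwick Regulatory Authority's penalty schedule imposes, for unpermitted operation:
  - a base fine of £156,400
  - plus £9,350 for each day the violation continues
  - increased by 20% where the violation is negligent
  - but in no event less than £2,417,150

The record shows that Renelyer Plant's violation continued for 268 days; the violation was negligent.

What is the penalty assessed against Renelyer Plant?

Per-day component: 268 × £9,350 = £2,505,800
Base plus per-day: £156,400 + £2,505,800 = £2,662,200
Enhancement: 20% of £2,662,200 = £532,440
Enhanced fine: £2,662,200 + £532,440 = £3,194,640
Minimum £2,417,150: £3,194,640 meets the minimum, no increase.

£3,194,640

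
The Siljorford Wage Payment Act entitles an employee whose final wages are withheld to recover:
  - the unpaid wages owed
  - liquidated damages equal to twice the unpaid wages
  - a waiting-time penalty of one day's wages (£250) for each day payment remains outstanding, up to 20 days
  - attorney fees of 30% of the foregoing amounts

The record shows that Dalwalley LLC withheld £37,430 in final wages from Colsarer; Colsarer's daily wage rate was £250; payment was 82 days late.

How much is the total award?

£152,477

Doubled: 2 × £37,430 = £74,860
Penalty days: min(82, 20) = 20
Waiting-time penalty: 20 × £250 = £5,000
Subtotal: £37,430 + £74,860 + £5,000 = £117,290
Attorney fees: 30% of £117,290 = £35,187
Total award: £117,290 + £35,187 = £152,477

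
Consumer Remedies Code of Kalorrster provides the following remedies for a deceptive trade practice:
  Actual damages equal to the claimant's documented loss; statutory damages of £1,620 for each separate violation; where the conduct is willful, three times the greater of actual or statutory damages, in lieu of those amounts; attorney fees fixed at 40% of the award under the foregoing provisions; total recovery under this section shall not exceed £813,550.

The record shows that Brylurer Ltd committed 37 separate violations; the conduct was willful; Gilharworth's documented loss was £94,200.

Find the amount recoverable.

Statutory damages: 37 × £1,620 = £59,940
Greater of actual damages (£94,200) or statutory damages (£59,940): £94,200
Trebled: 3 × £94,200 = £282,600
Attorney fees: 40% of £282,600 = £113,040
Total before cap: £282,600 + £113,040 = £395,640
Cap at £813,550: £395,640 is within the cap, no reduction.

£395,640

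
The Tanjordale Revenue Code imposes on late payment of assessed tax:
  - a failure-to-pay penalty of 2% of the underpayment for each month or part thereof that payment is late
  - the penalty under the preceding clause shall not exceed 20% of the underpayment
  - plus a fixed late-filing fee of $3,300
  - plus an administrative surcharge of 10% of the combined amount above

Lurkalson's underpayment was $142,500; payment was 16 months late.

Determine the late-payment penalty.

Accrued rate: 2% × 16 = 32%, capped at 20% → 20%
Failure-to-pay penalty: 20% of $142,500 = $28,500
Penalty before surcharge: $28,500 + $3,300 = $31,800
Administrative surcharge: 10% of $31,800 = $3,180
Total penalty: $31,800 + $3,180 = $34,980

$34,980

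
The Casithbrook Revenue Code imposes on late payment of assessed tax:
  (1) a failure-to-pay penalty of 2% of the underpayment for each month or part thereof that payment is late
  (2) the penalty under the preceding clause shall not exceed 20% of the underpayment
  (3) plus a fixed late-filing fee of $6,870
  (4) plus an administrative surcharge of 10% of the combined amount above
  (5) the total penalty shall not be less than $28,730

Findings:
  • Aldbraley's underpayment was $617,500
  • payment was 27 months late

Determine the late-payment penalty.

Accrued rate: 2% × 27 = 54%, capped at 20% → 20%
Failure-to-pay penalty: 20% of $617,500 = $123,500
Penalty before surcharge: $123,500 + $6,870 = $130,370
Administrative surcharge: 10% of $130,370 = $13,037
Total penalty: $130,370 + $13,037 = $143,407
Minimum $28,730: $143,407 meets the minimum, no increase.

$143,407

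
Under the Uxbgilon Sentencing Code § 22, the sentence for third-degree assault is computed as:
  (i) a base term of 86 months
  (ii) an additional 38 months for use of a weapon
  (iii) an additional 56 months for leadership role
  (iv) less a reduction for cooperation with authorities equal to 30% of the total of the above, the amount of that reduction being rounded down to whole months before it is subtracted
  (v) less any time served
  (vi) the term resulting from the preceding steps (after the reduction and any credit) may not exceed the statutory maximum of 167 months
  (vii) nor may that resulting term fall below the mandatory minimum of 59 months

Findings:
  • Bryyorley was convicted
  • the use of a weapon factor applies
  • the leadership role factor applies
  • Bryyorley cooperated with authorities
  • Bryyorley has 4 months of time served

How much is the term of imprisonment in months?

122 months

Use of a weapon enhancement: +38 months
Leadership role enhancement: +56 months
Adjusted term: 86 months + 38 months + 56 months = 180 months
Cooperation with authorities reduction: 30% of 180 months = 54 months (rounded down)
After reduction: 180 − 54 = 126 months
Less time served: 126 months − 4 months = 122 months
Cap at 167 months: 122 months is within the cap, no reduction.
Minimum 59 months: 122 months meets the minimum, no increase.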